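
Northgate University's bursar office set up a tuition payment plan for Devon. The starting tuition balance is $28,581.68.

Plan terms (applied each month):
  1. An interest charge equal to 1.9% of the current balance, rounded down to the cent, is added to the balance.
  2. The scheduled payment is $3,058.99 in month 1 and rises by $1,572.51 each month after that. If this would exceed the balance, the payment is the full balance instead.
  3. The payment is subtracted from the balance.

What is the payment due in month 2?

# | Opening | Interest | Payment | End bal
1 | $28,581.68 | $543.05 | $3,058.99 | $26,065.74
2 | $26,065.74 | $495.24 | $4,631.50 | $21,929.48

$4,631.50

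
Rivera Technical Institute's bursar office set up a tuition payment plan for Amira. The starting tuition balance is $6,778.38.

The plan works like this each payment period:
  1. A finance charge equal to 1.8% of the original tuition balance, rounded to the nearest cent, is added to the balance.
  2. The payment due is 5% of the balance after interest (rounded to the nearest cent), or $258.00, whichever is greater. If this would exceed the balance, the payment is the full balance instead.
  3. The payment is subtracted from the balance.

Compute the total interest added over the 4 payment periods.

Payment period 1: opening $6,778.38; interest $122.01 → $6,900.39; payment $345.02; balance $6,555.37
Payment period 2: opening $6,555.37; interest $122.01 → $6,677.38; payment $333.87; balance $6,343.51
Payment period 3: opening $6,343.51; interest $122.01 → $6,465.52; payment $323.28; balance $6,142.24
Payment period 4: opening $6,142.24; interest $122.01 → $6,264.25; payment $313.21; balance $5,951.04
Total interest: $122.01 + $122.01 + $122.01 + $122.01 = $488.04

$488.04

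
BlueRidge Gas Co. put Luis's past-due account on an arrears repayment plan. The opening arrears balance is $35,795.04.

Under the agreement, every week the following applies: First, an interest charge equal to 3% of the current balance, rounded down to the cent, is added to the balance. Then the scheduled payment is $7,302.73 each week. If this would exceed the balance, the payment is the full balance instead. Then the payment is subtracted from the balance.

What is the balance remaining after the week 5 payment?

$2,725.06

Week 1: $35,795.04 +$1,073.85 interest = $36,868.89; pay $7,302.73 → $29,566.16
Week 2: $29,566.16 +$886.98 interest = $30,453.14; pay $7,302.73 → $23,150.41
Week 3: $23,150.41 +$694.51 interest = $23,844.92; pay $7,302.73 → $16,542.19
Week 4: $16,542.19 +$496.26 interest = $17,038.45; pay $7,302.73 → $9,735.72
Week 5: $9,735.72 +$292.07 interest = $10,027.79; pay $7,302.73 → $2,725.06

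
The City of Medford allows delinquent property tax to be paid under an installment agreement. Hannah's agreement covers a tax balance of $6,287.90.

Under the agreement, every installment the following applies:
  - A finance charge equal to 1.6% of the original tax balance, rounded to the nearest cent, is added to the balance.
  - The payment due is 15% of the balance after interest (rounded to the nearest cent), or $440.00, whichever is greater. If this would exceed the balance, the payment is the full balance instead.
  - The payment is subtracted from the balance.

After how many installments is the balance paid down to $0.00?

15

Installment 1: opening $6,287.90; interest $100.61 → $6,388.51; payment $958.28; balance $5,430.23
Installment 2: opening $5,430.23; interest $100.61 → $5,530.84; payment $829.63; balance $4,701.21
Installment 3: opening $4,701.21; interest $100.61 → $4,801.82; payment $720.27; balance $4,081.55
Installment 4: opening $4,081.55; interest $100.61 → $4,182.16; payment $627.32; balance $3,554.84
Installment 5: opening $3,554.84; interest $100.61 → $3,655.45; payment $548.32; balance $3,107.13
Installment 6: opening $3,107.13; interest $100.61 → $3,207.74; payment $481.16; balance $2,726.58
Installment 7: opening $2,726.58; interest $100.61 → $2,827.19; payment $440.00; balance $2,387.19
Installment 8: opening $2,387.19; interest $100.61 → $2,487.80; payment $440.00; balance $2,047.80
Installment 9: opening $2,047.80; interest $100.61 → $2,148.41; payment $440.00; balance $1,708.41
Installment 10: opening $1,708.41; interest $100.61 → $1,809.02; payment $440.00; balance $1,369.02
Installment 11: opening $1,369.02; interest $100.61 → $1,469.63; payment $440.00; balance $1,029.63
Installment 12: opening $1,029.63; interest $100.61 → $1,130.24; payment $440.00; balance $690.24
Installment 13: opening $690.24; interest $100.61 → $790.85; payment $440.00; balance $350.85
Installment 14: opening $350.85; interest $100.61 → $451.46; payment $440.00; balance $11.46
Installment 15: opening $11.46; interest $100.61 → $112.07; payment $112.07; balance $0.00
Balance reaches $0.00 in installment 15.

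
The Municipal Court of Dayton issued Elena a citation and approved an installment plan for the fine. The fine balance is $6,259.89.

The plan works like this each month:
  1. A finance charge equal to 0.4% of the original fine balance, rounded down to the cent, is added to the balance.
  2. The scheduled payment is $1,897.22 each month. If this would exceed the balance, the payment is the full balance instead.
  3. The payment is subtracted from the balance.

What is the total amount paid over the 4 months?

$6,360.01

Month 1: $6,259.89 +$25.03 interest = $6,284.92; pay $1,897.22 → $4,387.70
Month 2: $4,387.70 +$25.03 interest = $4,412.73; pay $1,897.22 → $2,515.51
Month 3: $2,515.51 +$25.03 interest = $2,540.54; pay $1,897.22 → $643.32
Month 4: $643.32 +$25.03 interest = $668.35; pay $668.35 → $0.00
Total paid: $6,360.01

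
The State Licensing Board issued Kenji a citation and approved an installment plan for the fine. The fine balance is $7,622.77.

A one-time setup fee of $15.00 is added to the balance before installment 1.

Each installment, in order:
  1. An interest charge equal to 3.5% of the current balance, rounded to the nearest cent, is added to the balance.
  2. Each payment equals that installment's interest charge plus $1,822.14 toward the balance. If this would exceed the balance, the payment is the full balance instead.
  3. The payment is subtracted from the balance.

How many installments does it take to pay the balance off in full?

5

Installment 1: $7,637.77 +$267.32 interest = $7,905.09; pay $2,089.46 → $5,815.63
Installment 2: $5,815.63 +$203.55 interest = $6,019.18; pay $2,025.69 → $3,993.49
Installment 3: $3,993.49 +$139.77 interest = $4,133.26; pay $1,961.91 → $2,171.35
Installment 4: $2,171.35 +$76.00 interest = $2,247.35; pay $1,898.14 → $349.21
Installment 5: $349.21 +$12.22 interest = $361.43; pay $361.43 → $0.00
Balance reaches $0.00 in installment 5.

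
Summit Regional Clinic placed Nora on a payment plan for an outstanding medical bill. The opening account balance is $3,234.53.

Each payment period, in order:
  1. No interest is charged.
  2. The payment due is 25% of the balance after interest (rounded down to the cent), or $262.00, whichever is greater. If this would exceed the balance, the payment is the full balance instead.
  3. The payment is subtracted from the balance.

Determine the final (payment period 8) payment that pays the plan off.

Payment period 1: $3,234.53 − $808.63 → $2,425.90
Payment period 2: $2,425.90 − $606.47 → $1,819.43
Payment period 3: $1,819.43 − $454.85 → $1,364.58
Payment period 4: $1,364.58 − $341.14 → $1,023.44
Payment period 5: $1,023.44 − $262.00 → $761.44
Payment period 6: $761.44 − $262.00 → $499.44
Payment period 7: $499.44 − $262.00 → $237.44
Payment period 8: $237.44 − $237.44 → $0.00

$237.44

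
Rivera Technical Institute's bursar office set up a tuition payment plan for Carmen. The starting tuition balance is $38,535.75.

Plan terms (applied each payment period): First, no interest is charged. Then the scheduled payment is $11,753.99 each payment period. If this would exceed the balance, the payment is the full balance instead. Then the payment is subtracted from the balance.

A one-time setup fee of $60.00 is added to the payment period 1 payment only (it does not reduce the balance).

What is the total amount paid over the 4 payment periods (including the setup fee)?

# | Opening | Payment | Fee | End bal
1 | $38,535.75 | $11,753.99 | $60.00 | $26,781.76
2 | $26,781.76 | $11,753.99 | — | $15,027.77
3 | $15,027.77 | $11,753.99 | — | $3,273.78
4 | $3,273.78 | $3,273.78 | — | $0.00
Total paid: $38,595.75

$38,595.75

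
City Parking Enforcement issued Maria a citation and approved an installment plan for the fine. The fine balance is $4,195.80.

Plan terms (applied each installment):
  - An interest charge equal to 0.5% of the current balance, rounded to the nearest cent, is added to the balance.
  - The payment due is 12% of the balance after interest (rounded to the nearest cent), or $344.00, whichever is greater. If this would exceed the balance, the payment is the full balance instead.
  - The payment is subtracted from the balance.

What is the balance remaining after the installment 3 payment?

Installment 1: opening $4,195.80; interest $20.98 → $4,216.78; payment $506.01; balance $3,710.77
Installment 2: opening $3,710.77; interest $18.55 → $3,729.32; payment $447.52; balance $3,281.80
Installment 3: opening $3,281.80; interest $16.41 → $3,298.21; payment $395.79; balance $2,902.42

$2,902.42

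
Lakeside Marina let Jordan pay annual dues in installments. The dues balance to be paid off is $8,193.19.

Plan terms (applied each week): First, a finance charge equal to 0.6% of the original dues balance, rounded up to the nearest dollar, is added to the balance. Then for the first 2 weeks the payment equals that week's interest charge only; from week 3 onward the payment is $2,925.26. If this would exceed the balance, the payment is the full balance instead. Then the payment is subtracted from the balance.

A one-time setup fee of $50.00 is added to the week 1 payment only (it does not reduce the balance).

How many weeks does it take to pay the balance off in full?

Week 1: opening $8,193.19; interest $50.00 → $8,243.19; payment $50.00 (+ $50.00 fee); balance $8,193.19
Week 2: opening $8,193.19; interest $50.00 → $8,243.19; payment $50.00; balance $8,193.19
Week 3: opening $8,193.19; interest $50.00 → $8,243.19; payment $2,925.26; balance $5,317.93
Week 4: opening $5,317.93; interest $50.00 → $5,367.93; payment $2,925.26; balance $2,442.67
Week 5: opening $2,442.67; interest $50.00 → $2,492.67; payment $2,492.67; balance $0.00
Balance reaches $0.00 in week 5.

5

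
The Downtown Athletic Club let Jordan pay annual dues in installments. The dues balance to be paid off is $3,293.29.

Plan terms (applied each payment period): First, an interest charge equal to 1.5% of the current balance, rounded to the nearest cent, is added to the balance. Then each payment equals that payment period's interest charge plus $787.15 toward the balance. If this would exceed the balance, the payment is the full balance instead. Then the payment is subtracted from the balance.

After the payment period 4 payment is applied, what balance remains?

# | Opening | Interest | Payment | End bal
1 | $3,293.29 | $49.40 | $836.55 | $2,506.14
2 | $2,506.14 | $37.59 | $824.74 | $1,718.99
3 | $1,718.99 | $25.78 | $812.93 | $931.84
4 | $931.84 | $13.98 | $801.13 | $144.69

$144.69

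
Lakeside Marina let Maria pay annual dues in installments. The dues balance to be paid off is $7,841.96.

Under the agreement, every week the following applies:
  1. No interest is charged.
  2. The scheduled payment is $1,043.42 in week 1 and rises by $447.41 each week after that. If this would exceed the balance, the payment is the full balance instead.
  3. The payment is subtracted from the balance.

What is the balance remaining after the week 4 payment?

# | Opening | Payment | End bal
1 | $7,841.96 | $1,043.42 | $6,798.54
2 | $6,798.54 | $1,490.83 | $5,307.71
3 | $5,307.71 | $1,938.24 | $3,369.47
4 | $3,369.47 | $2,385.65 | $983.82

$983.82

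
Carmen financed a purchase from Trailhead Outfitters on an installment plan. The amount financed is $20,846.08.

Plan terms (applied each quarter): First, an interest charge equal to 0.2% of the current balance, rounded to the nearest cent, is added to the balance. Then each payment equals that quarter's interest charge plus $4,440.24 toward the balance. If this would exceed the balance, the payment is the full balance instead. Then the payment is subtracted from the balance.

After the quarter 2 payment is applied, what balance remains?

$11,965.60

Quarter 1: $20,846.08 +$41.69 interest = $20,887.77; pay $4,481.93 → $16,405.84
Quarter 2: $16,405.84 +$32.81 interest = $16,438.65; pay $4,473.05 → $11,965.60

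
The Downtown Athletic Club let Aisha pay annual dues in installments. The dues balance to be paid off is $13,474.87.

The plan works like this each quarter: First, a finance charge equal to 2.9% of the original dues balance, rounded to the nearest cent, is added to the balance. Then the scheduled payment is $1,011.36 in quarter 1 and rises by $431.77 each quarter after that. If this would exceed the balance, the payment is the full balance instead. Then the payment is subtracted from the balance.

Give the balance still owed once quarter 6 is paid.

Quarter 1: $13,474.87 +$390.77 interest = $13,865.64; pay $1,011.36 → $12,854.28
Quarter 2: $12,854.28 +$390.77 interest = $13,245.05; pay $1,443.13 → $11,801.92
Quarter 3: $11,801.92 +$390.77 interest = $12,192.69; pay $1,874.90 → $10,317.79
Quarter 4: $10,317.79 +$390.77 interest = $10,708.56; pay $2,306.67 → $8,401.89
Quarter 5: $8,401.89 +$390.77 interest = $8,792.66; pay $2,738.44 → $6,054.22
Quarter 6: $6,054.22 +$390.77 interest = $6,444.99; pay $3,170.21 → $3,274.78

$3,274.78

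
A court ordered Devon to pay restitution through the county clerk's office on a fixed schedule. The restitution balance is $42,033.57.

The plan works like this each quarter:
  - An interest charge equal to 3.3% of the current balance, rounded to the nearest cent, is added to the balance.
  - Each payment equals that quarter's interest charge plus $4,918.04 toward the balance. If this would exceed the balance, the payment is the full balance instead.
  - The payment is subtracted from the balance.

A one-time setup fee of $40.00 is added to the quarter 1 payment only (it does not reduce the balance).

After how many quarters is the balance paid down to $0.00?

Quarter 1: opening $42,033.57; interest $1,387.11 → $43,420.68; payment $6,305.15 (+ $40.00 fee); balance $37,115.53
Quarter 2: opening $37,115.53; interest $1,224.81 → $38,340.34; payment $6,142.85; balance $32,197.49
Quarter 3: opening $32,197.49; interest $1,062.52 → $33,260.01; payment $5,980.56; balance $27,279.45
Quarter 4: opening $27,279.45; interest $900.22 → $28,179.67; payment $5,818.26; balance $22,361.41
Quarter 5: opening $22,361.41; interest $737.93 → $23,099.34; payment $5,655.97; balance $17,443.37
Quarter 6: opening $17,443.37; interest $575.63 → $18,019.00; payment $5,493.67; balance $12,525.33
Quarter 7: opening $12,525.33; interest $413.34 → $12,938.67; payment $5,331.38; balance $7,607.29
Quarter 8: opening $7,607.29; interest $251.04 → $7,858.33; payment $5,169.08; balance $2,689.25
Quarter 9: opening $2,689.25; interest $88.75 → $2,778.00; payment $2,778.00; balance $0.00
Balance reaches $0.00 in quarter 9.

9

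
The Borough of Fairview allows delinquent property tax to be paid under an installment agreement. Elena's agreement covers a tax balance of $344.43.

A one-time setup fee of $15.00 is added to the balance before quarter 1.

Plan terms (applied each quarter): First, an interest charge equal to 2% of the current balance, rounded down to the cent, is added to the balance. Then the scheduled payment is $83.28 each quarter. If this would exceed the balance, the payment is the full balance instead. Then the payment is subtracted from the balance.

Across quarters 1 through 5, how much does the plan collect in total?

# | Opening | Interest | Payment | End bal
1 | $359.43 | $7.18 | $83.28 | $283.33
2 | $283.33 | $5.66 | $83.28 | $205.71
3 | $205.71 | $4.11 | $83.28 | $126.54
4 | $126.54 | $2.53 | $83.28 | $45.79
5 | $45.79 | $0.91 | $46.70 | $0.00
Total paid: $379.82

$379.82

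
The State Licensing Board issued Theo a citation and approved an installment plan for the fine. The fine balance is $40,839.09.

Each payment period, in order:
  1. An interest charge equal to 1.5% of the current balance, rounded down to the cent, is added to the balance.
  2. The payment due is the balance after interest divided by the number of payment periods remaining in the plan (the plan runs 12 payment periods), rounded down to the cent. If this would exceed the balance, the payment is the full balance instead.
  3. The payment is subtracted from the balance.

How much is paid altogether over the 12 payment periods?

$45,048.28

# | Opening | Interest | Payment | End bal
1 | $40,839.09 | $612.58 | $3,454.30 | $37,997.37
2 | $37,997.37 | $569.96 | $3,506.12 | $35,061.21
3 | $35,061.21 | $525.91 | $3,558.71 | $32,028.41
4 | $32,028.41 | $480.42 | $3,612.09 | $28,896.74
5 | $28,896.74 | $433.45 | $3,666.27 | $25,663.92
6 | $25,663.92 | $384.95 | $3,721.26 | $22,327.61
7 | $22,327.61 | $334.91 | $3,777.08 | $18,885.44
8 | $18,885.44 | $283.28 | $3,833.74 | $15,334.98
9 | $15,334.98 | $230.02 | $3,891.25 | $11,673.75
10 | $11,673.75 | $175.10 | $3,949.61 | $7,899.24
11 | $7,899.24 | $118.48 | $4,008.86 | $4,008.86
12 | $4,008.86 | $60.13 | $4,068.99 | $0.00
Total paid: $45,048.28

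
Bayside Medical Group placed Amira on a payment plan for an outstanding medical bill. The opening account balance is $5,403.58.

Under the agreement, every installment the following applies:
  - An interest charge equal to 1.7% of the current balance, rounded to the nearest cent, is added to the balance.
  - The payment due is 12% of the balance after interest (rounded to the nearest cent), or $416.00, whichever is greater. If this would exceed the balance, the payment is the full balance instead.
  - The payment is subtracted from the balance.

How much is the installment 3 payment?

Installment 1: $5,403.58 +$91.86 interest = $5,495.44; pay $659.45 → $4,835.99
Installment 2: $4,835.99 +$82.21 interest = $4,918.20; pay $590.18 → $4,328.02
Installment 3: $4,328.02 +$73.58 interest = $4,401.60; pay $528.19 → $3,873.41

$528.19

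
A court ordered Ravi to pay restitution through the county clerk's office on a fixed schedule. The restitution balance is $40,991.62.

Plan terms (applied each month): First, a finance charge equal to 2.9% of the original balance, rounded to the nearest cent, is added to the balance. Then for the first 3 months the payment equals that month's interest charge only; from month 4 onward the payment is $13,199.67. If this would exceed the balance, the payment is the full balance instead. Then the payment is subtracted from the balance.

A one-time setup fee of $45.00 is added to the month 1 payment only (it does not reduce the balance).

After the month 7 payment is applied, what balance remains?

Month 1: $40,991.62 +$1,188.76 interest = $42,180.38; pay $1,188.76 (+ $45.00 fee) → $40,991.62
Month 2: $40,991.62 +$1,188.76 interest = $42,180.38; pay $1,188.76 → $40,991.62
Month 3: $40,991.62 +$1,188.76 interest = $42,180.38; pay $1,188.76 → $40,991.62
Month 4: $40,991.62 +$1,188.76 interest = $42,180.38; pay $13,199.67 → $28,980.71
Month 5: $28,980.71 +$1,188.76 interest = $30,169.47; pay $13,199.67 → $16,969.80
Month 6: $16,969.80 +$1,188.76 interest = $18,158.56; pay $13,199.67 → $4,958.89
Month 7: $4,958.89 +$1,188.76 interest = $6,147.65; pay $6,147.65 → $0.00

$0.00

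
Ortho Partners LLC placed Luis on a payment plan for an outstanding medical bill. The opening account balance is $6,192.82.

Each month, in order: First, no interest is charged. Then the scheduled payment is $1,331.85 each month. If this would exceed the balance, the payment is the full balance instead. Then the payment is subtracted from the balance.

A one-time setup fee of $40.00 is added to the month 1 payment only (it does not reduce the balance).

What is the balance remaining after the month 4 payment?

$865.42

Month 1: opening $6,192.82; payment $1,331.85 (+ $40.00 fee); balance $4,860.97
Month 2: opening $4,860.97; payment $1,331.85; balance $3,529.12
Month 3: opening $3,529.12; payment $1,331.85; balance $2,197.27
Month 4: opening $2,197.27; payment $1,331.85; balance $865.42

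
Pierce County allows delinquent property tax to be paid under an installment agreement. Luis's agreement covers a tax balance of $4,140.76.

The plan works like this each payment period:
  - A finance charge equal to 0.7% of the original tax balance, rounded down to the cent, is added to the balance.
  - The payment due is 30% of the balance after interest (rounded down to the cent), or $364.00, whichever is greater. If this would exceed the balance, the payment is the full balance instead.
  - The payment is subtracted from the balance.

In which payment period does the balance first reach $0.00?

Payment period 1: opening $4,140.76; interest $28.98 → $4,169.74; payment $1,250.92; balance $2,918.82
Payment period 2: opening $2,918.82; interest $28.98 → $2,947.80; payment $884.34; balance $2,063.46
Payment period 3: opening $2,063.46; interest $28.98 → $2,092.44; payment $627.73; balance $1,464.71
Payment period 4: opening $1,464.71; interest $28.98 → $1,493.69; payment $448.10; balance $1,045.59
Payment period 5: opening $1,045.59; interest $28.98 → $1,074.57; payment $364.00; balance $710.57
Payment period 6: opening $710.57; interest $28.98 → $739.55; payment $364.00; balance $375.55
Payment period 7: opening $375.55; interest $28.98 → $404.53; payment $364.00; balance $40.53
Payment period 8: opening $40.53; interest $28.98 → $69.51; payment $69.51; balance $0.00
Balance reaches $0.00 in payment period 8.

8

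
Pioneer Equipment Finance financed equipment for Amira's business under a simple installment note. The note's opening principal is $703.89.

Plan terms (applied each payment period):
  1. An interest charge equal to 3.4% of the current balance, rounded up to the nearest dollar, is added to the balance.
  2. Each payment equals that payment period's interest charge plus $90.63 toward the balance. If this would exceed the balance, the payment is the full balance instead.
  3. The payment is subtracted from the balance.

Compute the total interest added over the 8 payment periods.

# | Opening | Interest | Payment | End bal
1 | $703.89 | $24.00 | $114.63 | $613.26
2 | $613.26 | $21.00 | $111.63 | $522.63
3 | $522.63 | $18.00 | $108.63 | $432.00
4 | $432.00 | $15.00 | $105.63 | $341.37
5 | $341.37 | $12.00 | $102.63 | $250.74
6 | $250.74 | $9.00 | $99.63 | $160.11
7 | $160.11 | $6.00 | $96.63 | $69.48
8 | $69.48 | $3.00 | $72.48 | $0.00
Total interest: $24.00 + $21.00 + $18.00 + $15.00 + $12.00 + $9.00 + $6.00 + $3.00 = $108.00

$108.00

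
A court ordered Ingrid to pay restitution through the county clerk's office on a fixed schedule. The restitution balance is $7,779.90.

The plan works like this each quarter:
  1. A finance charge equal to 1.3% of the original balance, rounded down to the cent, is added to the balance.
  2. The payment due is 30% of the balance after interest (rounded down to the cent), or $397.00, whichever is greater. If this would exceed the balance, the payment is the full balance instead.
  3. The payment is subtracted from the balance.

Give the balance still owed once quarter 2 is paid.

# | Opening | Interest | Payment | End bal
1 | $7,779.90 | $101.13 | $2,364.30 | $5,516.73
2 | $5,516.73 | $101.13 | $1,685.35 | $3,932.51

$3,932.51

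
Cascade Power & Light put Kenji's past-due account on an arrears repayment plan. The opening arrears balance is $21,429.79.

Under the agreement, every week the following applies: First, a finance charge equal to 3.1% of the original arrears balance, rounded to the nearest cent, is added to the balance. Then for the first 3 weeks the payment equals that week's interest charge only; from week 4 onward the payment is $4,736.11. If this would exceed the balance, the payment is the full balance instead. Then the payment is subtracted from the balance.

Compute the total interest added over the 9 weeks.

$5,978.88

Week 1: $21,429.79 +$664.32 interest = $22,094.11; pay $664.32 → $21,429.79
Week 2: $21,429.79 +$664.32 interest = $22,094.11; pay $664.32 → $21,429.79
Week 3: $21,429.79 +$664.32 interest = $22,094.11; pay $664.32 → $21,429.79
Week 4: $21,429.79 +$664.32 interest = $22,094.11; pay $4,736.11 → $17,358.00
Week 5: $17,358.00 +$664.32 interest = $18,022.32; pay $4,736.11 → $13,286.21
Week 6: $13,286.21 +$664.32 interest = $13,950.53; pay $4,736.11 → $9,214.42
Week 7: $9,214.42 +$664.32 interest = $9,878.74; pay $4,736.11 → $5,142.63
Week 8: $5,142.63 +$664.32 interest = $5,806.95; pay $4,736.11 → $1,070.84
Week 9: $1,070.84 +$664.32 interest = $1,735.16; pay $1,735.16 → $0.00
Total interest: $664.32 + $664.32 + $664.32 + $664.32 + $664.32 + $664.32 + $664.32 + $664.32 + $664.32 = $5,978.88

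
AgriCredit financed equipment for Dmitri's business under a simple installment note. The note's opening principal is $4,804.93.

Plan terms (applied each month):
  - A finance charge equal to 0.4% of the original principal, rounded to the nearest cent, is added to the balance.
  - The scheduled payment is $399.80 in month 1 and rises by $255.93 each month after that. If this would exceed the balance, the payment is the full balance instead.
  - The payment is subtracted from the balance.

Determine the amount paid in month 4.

$1,167.59

Month 1: opening $4,804.93; interest $19.22 → $4,824.15; payment $399.80; balance $4,424.35
Month 2: opening $4,424.35; interest $19.22 → $4,443.57; payment $655.73; balance $3,787.84
Month 3: opening $3,787.84; interest $19.22 → $3,807.06; payment $911.66; balance $2,895.40
Month 4: opening $2,895.40; interest $19.22 → $2,914.62; payment $1,167.59; balance $1,747.03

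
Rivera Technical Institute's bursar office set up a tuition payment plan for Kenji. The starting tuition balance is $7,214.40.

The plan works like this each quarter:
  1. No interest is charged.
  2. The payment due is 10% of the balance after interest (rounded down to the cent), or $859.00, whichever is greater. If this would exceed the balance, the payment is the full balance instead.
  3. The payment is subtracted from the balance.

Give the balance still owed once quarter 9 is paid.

Quarter 1: opening $7,214.40; payment $859.00; balance $6,355.40
Quarter 2: opening $6,355.40; payment $859.00; balance $5,496.40
Quarter 3: opening $5,496.40; payment $859.00; balance $4,637.40
Quarter 4: opening $4,637.40; payment $859.00; balance $3,778.40
Quarter 5: opening $3,778.40; payment $859.00; balance $2,919.40
Quarter 6: opening $2,919.40; payment $859.00; balance $2,060.40
Quarter 7: opening $2,060.40; payment $859.00; balance $1,201.40
Quarter 8: opening $1,201.40; payment $859.00; balance $342.40
Quarter 9: opening $342.40; payment $342.40; balance $0.00

$0.00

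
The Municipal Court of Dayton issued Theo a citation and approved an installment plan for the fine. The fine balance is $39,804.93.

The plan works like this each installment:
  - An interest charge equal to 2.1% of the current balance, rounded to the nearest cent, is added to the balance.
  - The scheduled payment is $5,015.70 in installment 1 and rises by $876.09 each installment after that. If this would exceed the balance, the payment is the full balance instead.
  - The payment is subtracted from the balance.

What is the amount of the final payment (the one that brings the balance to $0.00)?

Installment 1: opening $39,804.93; interest $835.90 → $40,640.83; payment $5,015.70; balance $35,625.13
Installment 2: opening $35,625.13; interest $748.13 → $36,373.26; payment $5,891.79; balance $30,481.47
Installment 3: opening $30,481.47; interest $640.11 → $31,121.58; payment $6,767.88; balance $24,353.70
Installment 4: opening $24,353.70; interest $511.43 → $24,865.13; payment $7,643.97; balance $17,221.16
Installment 5: opening $17,221.16; interest $361.64 → $17,582.80; payment $8,520.06; balance $9,062.74
Installment 6: opening $9,062.74; interest $190.32 → $9,253.06; payment $9,253.06; balance $0.00

$9,253.06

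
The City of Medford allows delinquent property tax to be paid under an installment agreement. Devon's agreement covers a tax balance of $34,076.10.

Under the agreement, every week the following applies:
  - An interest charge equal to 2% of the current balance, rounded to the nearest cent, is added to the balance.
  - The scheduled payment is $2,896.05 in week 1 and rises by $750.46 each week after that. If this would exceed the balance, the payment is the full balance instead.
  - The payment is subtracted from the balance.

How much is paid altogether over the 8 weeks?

Week 1: opening $34,076.10; interest $681.52 → $34,757.62; payment $2,896.05; balance $31,861.57
Week 2: opening $31,861.57; interest $637.23 → $32,498.80; payment $3,646.51; balance $28,852.29
Week 3: opening $28,852.29; interest $577.05 → $29,429.34; payment $4,396.97; balance $25,032.37
Week 4: opening $25,032.37; interest $500.65 → $25,533.02; payment $5,147.43; balance $20,385.59
Week 5: opening $20,385.59; interest $407.71 → $20,793.30; payment $5,897.89; balance $14,895.41
Week 6: opening $14,895.41; interest $297.91 → $15,193.32; payment $6,648.35; balance $8,544.97
Week 7: opening $8,544.97; interest $170.90 → $8,715.87; payment $7,398.81; balance $1,317.06
Week 8: opening $1,317.06; interest $26.34 → $1,343.40; payment $1,343.40; balance $0.00
Total paid: $37,375.41

$37,375.41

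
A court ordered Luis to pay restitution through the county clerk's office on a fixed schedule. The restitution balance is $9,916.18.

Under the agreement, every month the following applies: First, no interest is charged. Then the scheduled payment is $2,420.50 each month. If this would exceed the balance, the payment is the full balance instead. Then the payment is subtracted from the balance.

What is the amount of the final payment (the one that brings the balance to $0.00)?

Month 1: opening $9,916.18; payment $2,420.50; balance $7,495.68
Month 2: opening $7,495.68; payment $2,420.50; balance $5,075.18
Month 3: opening $5,075.18; payment $2,420.50; balance $2,654.68
Month 4: opening $2,654.68; payment $2,420.50; balance $234.18
Month 5: opening $234.18; payment $234.18; balance $0.00

$234.18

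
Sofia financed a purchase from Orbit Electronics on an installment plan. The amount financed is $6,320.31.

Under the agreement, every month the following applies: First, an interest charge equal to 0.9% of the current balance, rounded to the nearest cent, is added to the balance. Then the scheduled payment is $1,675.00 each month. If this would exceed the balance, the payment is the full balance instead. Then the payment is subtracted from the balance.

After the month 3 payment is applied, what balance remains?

Month 1: $6,320.31 +$56.88 interest = $6,377.19; pay $1,675.00 → $4,702.19
Month 2: $4,702.19 +$42.32 interest = $4,744.51; pay $1,675.00 → $3,069.51
Month 3: $3,069.51 +$27.63 interest = $3,097.14; pay $1,675.00 → $1,422.14

$1,422.14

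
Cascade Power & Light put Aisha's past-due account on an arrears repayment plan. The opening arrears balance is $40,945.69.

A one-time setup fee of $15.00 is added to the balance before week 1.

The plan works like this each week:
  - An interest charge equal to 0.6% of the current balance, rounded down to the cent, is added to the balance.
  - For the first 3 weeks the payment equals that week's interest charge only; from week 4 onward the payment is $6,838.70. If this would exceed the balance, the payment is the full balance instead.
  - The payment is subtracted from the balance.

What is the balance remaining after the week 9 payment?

$804.91

Week 1: $40,960.69 +$245.76 interest = $41,206.45; pay $245.76 → $40,960.69
Week 2: $40,960.69 +$245.76 interest = $41,206.45; pay $245.76 → $40,960.69
Week 3: $40,960.69 +$245.76 interest = $41,206.45; pay $245.76 → $40,960.69
Week 4: $40,960.69 +$245.76 interest = $41,206.45; pay $6,838.70 → $34,367.75
Week 5: $34,367.75 +$206.20 interest = $34,573.95; pay $6,838.70 → $27,735.25
Week 6: $27,735.25 +$166.41 interest = $27,901.66; pay $6,838.70 → $21,062.96
Week 7: $21,062.96 +$126.37 interest = $21,189.33; pay $6,838.70 → $14,350.63
Week 8: $14,350.63 +$86.10 interest = $14,436.73; pay $6,838.70 → $7,598.03
Week 9: $7,598.03 +$45.58 interest = $7,643.61; pay $6,838.70 → $804.91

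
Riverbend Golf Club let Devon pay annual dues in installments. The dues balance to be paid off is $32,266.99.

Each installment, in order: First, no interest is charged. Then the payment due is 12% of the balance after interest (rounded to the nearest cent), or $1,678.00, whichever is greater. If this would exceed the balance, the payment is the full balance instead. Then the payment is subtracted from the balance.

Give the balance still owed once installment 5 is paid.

# | Opening | Payment | End bal
1 | $32,266.99 | $3,872.04 | $28,394.95
2 | $28,394.95 | $3,407.39 | $24,987.56
3 | $24,987.56 | $2,998.51 | $21,989.05
4 | $21,989.05 | $2,638.69 | $19,350.36
5 | $19,350.36 | $2,322.04 | $17,028.32

$17,028.32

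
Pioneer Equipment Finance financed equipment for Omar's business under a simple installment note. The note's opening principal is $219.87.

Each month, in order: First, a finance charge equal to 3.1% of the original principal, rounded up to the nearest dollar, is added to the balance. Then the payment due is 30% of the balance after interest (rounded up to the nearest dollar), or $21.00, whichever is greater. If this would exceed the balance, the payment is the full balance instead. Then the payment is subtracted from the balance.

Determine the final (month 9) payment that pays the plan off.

$13.87

Month 1: $219.87 +$7.00 interest = $226.87; pay $69.00 → $157.87
Month 2: $157.87 +$7.00 interest = $164.87; pay $50.00 → $114.87
Month 3: $114.87 +$7.00 interest = $121.87; pay $37.00 → $84.87
Month 4: $84.87 +$7.00 interest = $91.87; pay $28.00 → $63.87
Month 5: $63.87 +$7.00 interest = $70.87; pay $22.00 → $48.87
Month 6: $48.87 +$7.00 interest = $55.87; pay $21.00 → $34.87
Month 7: $34.87 +$7.00 interest = $41.87; pay $21.00 → $20.87
Month 8: $20.87 +$7.00 interest = $27.87; pay $21.00 → $6.87
Month 9: $6.87 +$7.00 interest = $13.87; pay $13.87 → $0.00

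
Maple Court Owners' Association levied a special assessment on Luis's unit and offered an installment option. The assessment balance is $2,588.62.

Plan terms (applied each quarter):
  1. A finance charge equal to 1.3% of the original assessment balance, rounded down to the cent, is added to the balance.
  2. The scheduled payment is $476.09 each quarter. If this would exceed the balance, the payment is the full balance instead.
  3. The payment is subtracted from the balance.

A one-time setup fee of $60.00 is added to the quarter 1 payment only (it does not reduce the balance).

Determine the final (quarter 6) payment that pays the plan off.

Quarter 1: opening $2,588.62; interest $33.65 → $2,622.27; payment $476.09 (+ $60.00 fee); balance $2,146.18
Quarter 2: opening $2,146.18; interest $33.65 → $2,179.83; payment $476.09; balance $1,703.74
Quarter 3: opening $1,703.74; interest $33.65 → $1,737.39; payment $476.09; balance $1,261.30
Quarter 4: opening $1,261.30; interest $33.65 → $1,294.95; payment $476.09; balance $818.86
Quarter 5: opening $818.86; interest $33.65 → $852.51; payment $476.09; balance $376.42
Quarter 6: opening $376.42; interest $33.65 → $410.07; payment $410.07; balance $0.00

$410.07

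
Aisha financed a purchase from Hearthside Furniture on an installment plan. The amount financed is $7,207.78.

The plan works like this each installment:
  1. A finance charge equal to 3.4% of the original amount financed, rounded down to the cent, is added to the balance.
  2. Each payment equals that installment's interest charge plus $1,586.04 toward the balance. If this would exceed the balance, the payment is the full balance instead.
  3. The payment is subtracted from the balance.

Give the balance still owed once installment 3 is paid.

$2,449.66

Installment 1: $7,207.78 +$245.06 interest = $7,452.84; pay $1,831.10 → $5,621.74
Installment 2: $5,621.74 +$245.06 interest = $5,866.80; pay $1,831.10 → $4,035.70
Installment 3: $4,035.70 +$245.06 interest = $4,280.76; pay $1,831.10 → $2,449.66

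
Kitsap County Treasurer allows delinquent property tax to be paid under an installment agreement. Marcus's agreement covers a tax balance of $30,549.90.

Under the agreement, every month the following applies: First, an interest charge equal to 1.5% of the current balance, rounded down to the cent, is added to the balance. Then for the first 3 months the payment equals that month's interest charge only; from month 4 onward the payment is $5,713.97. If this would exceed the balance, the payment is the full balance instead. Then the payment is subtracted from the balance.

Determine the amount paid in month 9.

Month 1: $30,549.90 +$458.24 interest = $31,008.14; pay $458.24 → $30,549.90
Month 2: $30,549.90 +$458.24 interest = $31,008.14; pay $458.24 → $30,549.90
Month 3: $30,549.90 +$458.24 interest = $31,008.14; pay $458.24 → $30,549.90
Month 4: $30,549.90 +$458.24 interest = $31,008.14; pay $5,713.97 → $25,294.17
Month 5: $25,294.17 +$379.41 interest = $25,673.58; pay $5,713.97 → $19,959.61
Month 6: $19,959.61 +$299.39 interest = $20,259.00; pay $5,713.97 → $14,545.03
Month 7: $14,545.03 +$218.17 interest = $14,763.20; pay $5,713.97 → $9,049.23
Month 8: $9,049.23 +$135.73 interest = $9,184.96; pay $5,713.97 → $3,470.99
Month 9: $3,470.99 +$52.06 interest = $3,523.05; pay $3,523.05 → $0.00

$3,523.05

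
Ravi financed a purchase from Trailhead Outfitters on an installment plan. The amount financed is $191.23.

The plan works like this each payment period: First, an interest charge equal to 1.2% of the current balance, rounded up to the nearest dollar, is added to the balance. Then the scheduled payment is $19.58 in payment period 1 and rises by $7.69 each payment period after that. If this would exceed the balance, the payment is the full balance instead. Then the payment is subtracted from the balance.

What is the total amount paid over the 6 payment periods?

$203.23

Payment period 1: opening $191.23; interest $3.00 → $194.23; payment $19.58; balance $174.65
Payment period 2: opening $174.65; interest $3.00 → $177.65; payment $27.27; balance $150.38
Payment period 3: opening $150.38; interest $2.00 → $152.38; payment $34.96; balance $117.42
Payment period 4: opening $117.42; interest $2.00 → $119.42; payment $42.65; balance $76.77
Payment period 5: opening $76.77; interest $1.00 → $77.77; payment $50.34; balance $27.43
Payment period 6: opening $27.43; interest $1.00 → $28.43; payment $28.43; balance $0.00
Total paid: $203.23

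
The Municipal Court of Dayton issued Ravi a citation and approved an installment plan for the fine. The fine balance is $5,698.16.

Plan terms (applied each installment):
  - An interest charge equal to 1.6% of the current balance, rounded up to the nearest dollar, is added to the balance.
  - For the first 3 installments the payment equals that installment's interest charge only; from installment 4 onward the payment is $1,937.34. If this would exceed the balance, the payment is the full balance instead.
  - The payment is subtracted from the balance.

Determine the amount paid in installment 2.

$92.00

# | Opening | Interest | Payment | End bal
1 | $5,698.16 | $92.00 | $92.00 | $5,698.16
2 | $5,698.16 | $92.00 | $92.00 | $5,698.16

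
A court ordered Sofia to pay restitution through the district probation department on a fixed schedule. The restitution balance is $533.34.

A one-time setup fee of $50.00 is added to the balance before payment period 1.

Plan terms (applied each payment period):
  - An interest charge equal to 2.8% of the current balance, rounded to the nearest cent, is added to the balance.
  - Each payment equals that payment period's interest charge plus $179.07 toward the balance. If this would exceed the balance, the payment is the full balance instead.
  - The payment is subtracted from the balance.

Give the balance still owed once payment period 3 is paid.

$46.13

Payment period 1: $583.34 +$16.33 interest = $599.67; pay $195.40 → $404.27
Payment period 2: $404.27 +$11.32 interest = $415.59; pay $190.39 → $225.20
Payment period 3: $225.20 +$6.31 interest = $231.51; pay $185.38 → $46.13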